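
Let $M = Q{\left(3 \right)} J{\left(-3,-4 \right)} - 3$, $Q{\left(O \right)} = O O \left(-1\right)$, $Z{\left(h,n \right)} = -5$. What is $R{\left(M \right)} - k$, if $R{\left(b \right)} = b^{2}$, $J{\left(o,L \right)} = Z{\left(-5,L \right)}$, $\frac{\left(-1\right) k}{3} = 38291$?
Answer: $116637$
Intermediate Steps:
$k = -114873$ ($k = \left(-3\right) 38291 = -114873$)
$Q{\left(O \right)} = - O^{2}$ ($Q{\left(O \right)} = O^{2} \left(-1\right) = - O^{2}$)
$J{\left(o,L \right)} = -5$
$M = 42$ ($M = - 3^{2} \left(-5\right) - 3 = \left(-1\right) 9 \left(-5\right) - 3 = \left(-9\right) \left(-5\right) - 3 = 45 - 3 = 42$)
$R{\left(M \right)} - k = 42^{2} - -114873 = 1764 + 114873 = 116637$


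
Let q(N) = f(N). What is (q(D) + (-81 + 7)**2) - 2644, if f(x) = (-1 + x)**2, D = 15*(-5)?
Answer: 8608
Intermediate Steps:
D = -75
q(N) = (-1 + N)**2
(q(D) + (-81 + 7)**2) - 2644 = ((-1 - 75)**2 + (-81 + 7)**2) - 2644 = ((-76)**2 + (-74)**2) - 2644 = (5776 + 5476) - 2644 = 11252 - 2644 = 8608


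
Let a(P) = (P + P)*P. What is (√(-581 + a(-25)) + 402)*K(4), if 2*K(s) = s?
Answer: 804 + 2*√669 ≈ 855.73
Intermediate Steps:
a(P) = 2*P² (a(P) = (2*P)*P = 2*P²)
K(s) = s/2
(√(-581 + a(-25)) + 402)*K(4) = (√(-581 + 2*(-25)²) + 402)*((½)*4) = (√(-581 + 2*625) + 402)*2 = (√(-581 + 1250) + 402)*2 = (√669 + 402)*2 = (402 + √669)*2 = 804 + 2*√669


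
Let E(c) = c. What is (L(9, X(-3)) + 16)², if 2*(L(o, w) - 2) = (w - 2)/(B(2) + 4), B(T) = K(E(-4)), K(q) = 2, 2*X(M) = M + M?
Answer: 44521/144 ≈ 309.17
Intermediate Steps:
X(M) = M (X(M) = (M + M)/2 = (2*M)/2 = M)
B(T) = 2
L(o, w) = 11/6 + w/12 (L(o, w) = 2 + ((w - 2)/(2 + 4))/2 = 2 + ((-2 + w)/6)/2 = 2 + ((-2 + w)*(⅙))/2 = 2 + (-⅓ + w/6)/2 = 2 + (-⅙ + w/12) = 11/6 + w/12)
(L(9, X(-3)) + 16)² = ((11/6 + (1/12)*(-3)) + 16)² = ((11/6 - ¼) + 16)² = (19/12 + 16)² = (211/12)² = 44521/144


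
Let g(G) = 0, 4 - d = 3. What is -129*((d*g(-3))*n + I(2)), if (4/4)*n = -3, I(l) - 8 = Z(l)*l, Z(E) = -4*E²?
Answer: 3096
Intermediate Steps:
d = 1 (d = 4 - 1*3 = 4 - 3 = 1)
I(l) = 8 - 4*l³ (I(l) = 8 + (-4*l²)*l = 8 - 4*l³)
n = -3
-129*((d*g(-3))*n + I(2)) = -129*((1*0)*(-3) + (8 - 4*2³)) = -129*(0*(-3) + (8 - 4*8)) = -129*(0 + (8 - 32)) = -129*(0 - 24) = -129*(-24) = 3096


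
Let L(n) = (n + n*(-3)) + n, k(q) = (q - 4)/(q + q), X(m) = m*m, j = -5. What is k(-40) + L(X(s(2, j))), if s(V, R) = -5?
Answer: -489/20 ≈ -24.450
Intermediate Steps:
X(m) = m²
k(q) = (-4 + q)/(2*q) (k(q) = (-4 + q)/((2*q)) = (-4 + q)*(1/(2*q)) = (-4 + q)/(2*q))
L(n) = -n (L(n) = (n - 3*n) + n = -2*n + n = -n)
k(-40) + L(X(s(2, j))) = (½)*(-4 - 40)/(-40) - 1*(-5)² = (½)*(-1/40)*(-44) - 1*25 = 11/20 - 25 = -489/20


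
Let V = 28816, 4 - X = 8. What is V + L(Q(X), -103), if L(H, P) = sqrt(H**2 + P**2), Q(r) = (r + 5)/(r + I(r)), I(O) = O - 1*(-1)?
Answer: 28816 + sqrt(519842)/7 ≈ 28919.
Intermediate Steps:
X = -4 (X = 4 - 1*8 = 4 - 8 = -4)
I(O) = 1 + O (I(O) = O + 1 = 1 + O)
Q(r) = (5 + r)/(1 + 2*r) (Q(r) = (r + 5)/(r + (1 + r)) = (5 + r)/(1 + 2*r))
V + L(Q(X), -103) = 28816 + sqrt(((5 - 4)/(1 + 2*(-4)))**2 + (-103)**2) = 28816 + sqrt((1/(1 - 8))**2 + 10609) = 28816 + sqrt((1/(-7))**2 + 10609) = 28816 + sqrt((-1/7*1)**2 + 10609) = 28816 + sqrt((-1/7)**2 + 10609) = 28816 + sqrt(1/49 + 10609) = 28816 + sqrt(519842/49) = 28816 + sqrt(519842)/7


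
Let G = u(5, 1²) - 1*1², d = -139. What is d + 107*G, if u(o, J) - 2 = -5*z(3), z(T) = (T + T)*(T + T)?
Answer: -19292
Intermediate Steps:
z(T) = 4*T² (z(T) = (2*T)*(2*T) = 4*T²)
u(o, J) = -178 (u(o, J) = 2 - 20*3² = 2 - 20*9 = 2 - 5*36 = 2 - 180 = -178)
G = -179 (G = -178 - 1*1² = -178 - 1*1 = -178 - 1 = -179)
d + 107*G = -139 + 107*(-179) = -139 - 19153 = -19292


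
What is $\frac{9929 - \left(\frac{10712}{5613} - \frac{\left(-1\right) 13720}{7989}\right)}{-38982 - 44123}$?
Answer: $- \frac{9890581805}{82813683733} \approx -0.11943$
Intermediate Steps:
$\frac{9929 - \left(\frac{10712}{5613} - \frac{\left(-1\right) 13720}{7989}\right)}{-38982 - 44123} = \frac{9929 - \frac{18065392}{4982473}}{-83105} = \left(9929 - \frac{18065392}{4982473}\right) \left(- \frac{1}{83105}\right) = \frac{49452909025}{4982473} \left(- \frac{1}{83105}\right) = - \frac{9890581805}{82813683733}$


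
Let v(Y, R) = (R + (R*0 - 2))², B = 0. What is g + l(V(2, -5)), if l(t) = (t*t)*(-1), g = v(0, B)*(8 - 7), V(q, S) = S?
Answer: -21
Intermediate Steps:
v(Y, R) = (-2 + R)² (v(Y, R) = (R + (0 - 2))² = (R - 2)² = (-2 + R)²)
g = 4 (g = (-2 + 0)²*(8 - 7) = (-2)²*1 = 4*1 = 4)
l(t) = -t² (l(t) = t²*(-1) = -t²)
g + l(V(2, -5)) = 4 - 1*(-5)² = 4 - 1*25 = 4 - 25 = -21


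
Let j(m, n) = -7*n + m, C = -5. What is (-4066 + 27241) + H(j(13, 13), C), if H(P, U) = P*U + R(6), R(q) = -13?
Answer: 23552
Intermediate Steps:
j(m, n) = m - 7*n
H(P, U) = -13 + P*U (H(P, U) = P*U - 13 = -13 + P*U)
(-4066 + 27241) + H(j(13, 13), C) = (-4066 + 27241) + (-13 + (13 - 7*13)*(-5)) = 23175 + (-13 + (13 - 91)*(-5)) = 23175 + (-13 - 78*(-5)) = 23175 + (-13 + 390) = 23175 + 377 = 23552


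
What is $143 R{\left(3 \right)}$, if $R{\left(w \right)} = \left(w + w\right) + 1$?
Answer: $1001$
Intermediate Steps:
$R{\left(w \right)} = 1 + 2 w$ ($R{\left(w \right)} = 2 w + 1 = 1 + 2 w$)
$143 R{\left(3 \right)} = 143 \left(1 + 2 \cdot 3\right) = 143 \left(1 + 6\right) = 143 \cdot 7 = 1001$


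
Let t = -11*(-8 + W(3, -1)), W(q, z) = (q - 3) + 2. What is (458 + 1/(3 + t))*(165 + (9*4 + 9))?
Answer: 2212210/23 ≈ 96183.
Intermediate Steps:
W(q, z) = -1 + q (W(q, z) = (-3 + q) + 2 = -1 + q)
t = 66 (t = -11*(-8 + (-1 + 3)) = -11*(-8 + 2) = -11*(-6) = 66)
(458 + 1/(3 + t))*(165 + (9*4 + 9)) = (458 + 1/(3 + 66))*(165 + (9*4 + 9)) = (458 + 1/69)*(165 + (36 + 9)) = (458 + 1/69)*(165 + 45) = (31603/69)*210 = 2212210/23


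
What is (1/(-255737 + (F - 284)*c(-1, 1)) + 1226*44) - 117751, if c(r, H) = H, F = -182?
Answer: -16347544822/256203 ≈ -63807.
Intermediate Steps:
(1/(-255737 + (F - 284)*c(-1, 1)) + 1226*44) - 117751 = (1/(-255737 + (-182 - 284)*1) + 1226*44) - 117751 = (1/(-255737 - 466*1) + 53944) - 117751 = (1/(-255737 - 466) + 53944) - 117751 = (1/(-256203) + 53944) - 117751 = (-1/256203 + 53944) - 117751 = 13820614631/256203 - 117751 = -16347544822/256203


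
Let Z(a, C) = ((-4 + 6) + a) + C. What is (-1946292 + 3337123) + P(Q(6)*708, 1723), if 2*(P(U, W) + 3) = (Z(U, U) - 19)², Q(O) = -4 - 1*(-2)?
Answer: 10898457/2 ≈ 5.4492e+6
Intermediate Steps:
Q(O) = -2 (Q(O) = -4 + 2 = -2)
Z(a, C) = 2 + C + a (Z(a, C) = (2 + a) + C = 2 + C + a)
P(U, W) = -3 + (-17 + 2*U)²/2 (P(U, W) = -3 + ((2 + U + U) - 19)²/2 = -3 + ((2 + 2*U) - 19)²/2 = -3 + (-17 + 2*U)²/2)
(-1946292 + 3337123) + P(Q(6)*708, 1723) = (-1946292 + 3337123) + (-3 + (-17 + 2*(-2*708))²/2) = 1390831 + (-3 + (-17 + 2*(-1416))²/2) = 1390831 + (-3 + (-17 - 2832)²/2) = 1390831 + (-3 + (½)*(-2849)²) = 1390831 + (-3 + (½)*8116801) = 1390831 + (-3 + 8116801/2) = 1390831 + 8116795/2 = 10898457/2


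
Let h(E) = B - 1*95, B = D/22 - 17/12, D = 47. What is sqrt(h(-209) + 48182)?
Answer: sqrt(209470107)/66 ≈ 219.29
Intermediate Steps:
B = 95/132 (B = 47/22 - 17/12 = 95/132 ≈ 0.71970)
h(E) = -12445/132 (h(E) = 95/132 - 1*95 = 95/132 - 95 = -12445/132)
sqrt(h(-209) + 48182) = sqrt(-12445/132 + 48182) = sqrt(6347579/132) = sqrt(209470107)/66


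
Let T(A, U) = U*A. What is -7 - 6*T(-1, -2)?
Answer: -19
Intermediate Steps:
T(A, U) = A*U
-7 - 6*T(-1, -2) = -7 - (-6)*(-2) = -7 - 6*2 = -7 - 12 = -19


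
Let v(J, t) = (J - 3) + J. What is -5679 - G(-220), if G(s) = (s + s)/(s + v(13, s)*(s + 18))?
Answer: -13817227/2433 ≈ -5679.1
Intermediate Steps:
v(J, t) = -3 + 2*J (v(J, t) = (-3 + J) + J = -3 + 2*J)
G(s) = 2*s/(414 + 24*s) (G(s) = (s + s)/(s + (-3 + 2*13)*(s + 18)) = (2*s)/(s + (-3 + 26)*(18 + s)) = (2*s)/(s + 23*(18 + s)) = (2*s)/(s + (414 + 23*s)) = (2*s)/(414 + 24*s) = 2*s/(414 + 24*s))
-5679 - G(-220) = -5679 - (-220)/(3*(69 + 4*(-220))) = -5679 - (-220)/(3*(69 - 880)) = -5679 - (-220)/(3*(-811)) = -5679 - (-220)*(-1)/(3*811) = -5679 - 1*220/2433 = -5679 - 220/2433 = -13817227/2433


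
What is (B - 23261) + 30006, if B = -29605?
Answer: -22860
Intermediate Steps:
(B - 23261) + 30006 = (-29605 - 23261) + 30006 = -52866 + 30006 = -22860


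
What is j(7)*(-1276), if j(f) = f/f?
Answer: -1276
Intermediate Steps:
j(f) = 1
j(7)*(-1276) = 1*(-1276) = -1276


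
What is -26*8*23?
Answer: -4784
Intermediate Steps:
-26*8*23 = -208*23 = -4784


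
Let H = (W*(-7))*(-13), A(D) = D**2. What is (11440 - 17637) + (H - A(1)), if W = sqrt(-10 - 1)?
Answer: -6198 + 91*I*sqrt(11) ≈ -6198.0 + 301.81*I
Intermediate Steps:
W = I*sqrt(11) (W = sqrt(-11) = I*sqrt(11) ≈ 3.3166*I)
H = 91*I*sqrt(11) (H = ((I*sqrt(11))*(-7))*(-13) = -7*I*sqrt(11)*(-13) = 91*I*sqrt(11) ≈ 301.81*I)
(11440 - 17637) + (H - A(1)) = (11440 - 17637) + (91*I*sqrt(11) - 1*1**2) = -6197 + (91*I*sqrt(11) - 1*1) = -6197 + (91*I*sqrt(11) - 1) = -6197 + (-1 + 91*I*sqrt(11)) = -6198 + 91*I*sqrt(11)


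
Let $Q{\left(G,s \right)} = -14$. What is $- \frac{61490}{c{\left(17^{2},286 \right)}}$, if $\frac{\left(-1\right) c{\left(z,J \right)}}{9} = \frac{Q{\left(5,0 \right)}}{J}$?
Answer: $- \frac{8793070}{63} \approx -1.3957 \cdot 10^{5}$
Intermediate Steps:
$c{\left(z,J \right)} = \frac{126}{J}$ ($c{\left(z,J \right)} = - 9 \left(- \frac{14}{J}\right) = \frac{126}{J}$)
$- \frac{61490}{c{\left(17^{2},286 \right)}} = - \frac{61490}{126 \cdot \frac{1}{286}} = - \frac{61490}{\frac{63}{143}} = \left(-61490\right) \frac{143}{63} = - \frac{8793070}{63}$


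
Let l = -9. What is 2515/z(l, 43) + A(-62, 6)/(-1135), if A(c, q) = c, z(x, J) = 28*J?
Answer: 2929173/1366540 ≈ 2.1435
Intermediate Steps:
2515/z(l, 43) + A(-62, 6)/(-1135) = 2515/((28*43)) - 62/(-1135) = 2515/1204 - 62*(-1/1135) = 2515*(1/1204) + 62/1135 = 2515/1204 + 62/1135 = 2929173/1366540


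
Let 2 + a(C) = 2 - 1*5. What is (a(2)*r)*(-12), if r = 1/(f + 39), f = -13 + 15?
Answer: 60/41 ≈ 1.4634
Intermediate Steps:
a(C) = -5 (a(C) = -2 + (2 - 1*5) = -2 + (2 - 5) = -2 - 3 = -5)
f = 2
r = 1/41 (r = 1/(2 + 39) = 1/41 ≈ 0.024390)
(a(2)*r)*(-12) = -5*1/41*(-12) = -5/41*(-12) = 60/41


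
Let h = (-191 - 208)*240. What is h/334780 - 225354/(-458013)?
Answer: 27705866/134503151 ≈ 0.20599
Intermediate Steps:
h = -95760 (h = -399*240 = -95760)
h/334780 - 225354/(-458013) = -95760/334780 - 225354/(-458013) = -95760*1/334780 - 225354*(-1/458013) = -252/881 + 75118/152671 = 27705866/134503151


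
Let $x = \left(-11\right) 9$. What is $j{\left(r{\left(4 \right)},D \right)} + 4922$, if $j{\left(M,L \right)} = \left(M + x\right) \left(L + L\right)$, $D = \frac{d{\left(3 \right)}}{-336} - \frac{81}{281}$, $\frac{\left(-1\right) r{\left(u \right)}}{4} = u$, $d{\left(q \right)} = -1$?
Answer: $\frac{235455301}{47208} \approx 4987.6$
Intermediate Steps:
$x = -99$
$r{\left(u \right)} = - 4 u$
$D = - \frac{26935}{94416}$ ($D = - \frac{1}{-336} - \frac{81}{281} = \left(-1\right) \left(- \frac{1}{336}\right) - \frac{81}{281} = \frac{1}{336} - \frac{81}{281} = - \frac{26935}{94416} \approx -0.28528$)
$j{\left(M,L \right)} = 2 L \left(-99 + M\right)$ ($j{\left(M,L \right)} = \left(M - 99\right) \left(L + L\right) = \left(-99 + M\right) 2 L = 2 L \left(-99 + M\right)$)
$j{\left(r{\left(4 \right)},D \right)} + 4922 = 2 \left(- \frac{26935}{94416}\right) \left(-99 - 16\right) + 4922 = 2 \left(- \frac{26935}{94416}\right) \left(-115\right) + 4922 = \frac{3097525}{47208} + 4922 = \frac{235455301}{47208}$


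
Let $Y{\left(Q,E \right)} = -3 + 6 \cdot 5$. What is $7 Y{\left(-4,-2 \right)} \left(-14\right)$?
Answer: $-2646$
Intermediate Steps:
$Y{\left(Q,E \right)} = 27$ ($Y{\left(Q,E \right)} = -3 + 30 = 27$)
$7 Y{\left(-4,-2 \right)} \left(-14\right) = 7 \cdot 27 \left(-14\right) = 189 \left(-14\right) = -2646$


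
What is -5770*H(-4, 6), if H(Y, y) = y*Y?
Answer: 138480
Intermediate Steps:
H(Y, y) = Y*y
-5770*H(-4, 6) = -(-23080)*6 = -5770*(-24) = 138480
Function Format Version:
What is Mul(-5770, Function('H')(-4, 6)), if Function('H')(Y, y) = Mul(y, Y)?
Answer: 138480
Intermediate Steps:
Function('H')(Y, y) = Mul(Y, y)
Mul(-5770, Function('H')(-4, 6)) = Mul(-5770, Mul(-4, 6)) = Mul(-5770, -24) = 138480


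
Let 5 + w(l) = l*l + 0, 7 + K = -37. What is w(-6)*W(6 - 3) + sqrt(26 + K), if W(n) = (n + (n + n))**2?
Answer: 2511 + 3*I*sqrt(2) ≈ 2511.0 + 4.2426*I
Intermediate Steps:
K = -44 (K = -7 - 37 = -44)
w(l) = -5 + l**2 (w(l) = -5 + (l*l + 0) = -5 + (l**2 + 0) = -5 + l**2)
W(n) = 9*n**2 (W(n) = (n + 2*n)**2 = (3*n)**2 = 9*n**2)
w(-6)*W(6 - 3) + sqrt(26 + K) = (-5 + (-6)**2)*(9*(6 - 3)**2) + sqrt(26 - 44) = (-5 + 36)*(9*3**2) + sqrt(-18) = 31*(9*9) + 3*I*sqrt(2) = 31*81 + 3*I*sqrt(2) = 2511 + 3*I*sqrt(2)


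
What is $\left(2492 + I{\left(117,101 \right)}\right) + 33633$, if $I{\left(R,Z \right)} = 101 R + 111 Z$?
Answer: $59153$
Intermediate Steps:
$\left(2492 + I{\left(117,101 \right)}\right) + 33633 = \left(2492 + \left(101 \cdot 117 + 111 \cdot 101\right)\right) + 33633 = \left(2492 + \left(11817 + 11211\right)\right) + 33633 = \left(2492 + 23028\right) + 33633 = 25520 + 33633 = 59153$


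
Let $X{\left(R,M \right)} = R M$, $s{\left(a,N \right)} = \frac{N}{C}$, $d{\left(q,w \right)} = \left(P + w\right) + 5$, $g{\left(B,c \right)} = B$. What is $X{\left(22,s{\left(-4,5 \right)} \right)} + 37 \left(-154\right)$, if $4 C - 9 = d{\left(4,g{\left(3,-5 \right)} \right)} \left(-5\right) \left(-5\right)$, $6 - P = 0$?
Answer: $- \frac{2045142}{359} \approx -5696.8$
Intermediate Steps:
$P = 6$ ($P = 6 - 0 = 6 + 0 = 6$)
$d{\left(q,w \right)} = 11 + w$ ($d{\left(q,w \right)} = \left(6 + w\right) + 5 = 11 + w$)
$C = \frac{359}{4}$ ($C = \frac{9}{4} + \frac{\left(11 + 3\right) \left(-5\right) \left(-5\right)}{4} = \frac{9}{4} + \frac{14 \left(-5\right) \left(-5\right)}{4} = \frac{9}{4} + \frac{\left(-70\right) \left(-5\right)}{4} = \frac{9}{4} + \frac{1}{4} \cdot 350 = \frac{9}{4} + \frac{175}{2} = \frac{359}{4} \approx 89.75$)
$s{\left(a,N \right)} = \frac{4 N}{359}$ ($s{\left(a,N \right)} = \frac{N}{\frac{359}{4}} = N \frac{4}{359} = \frac{4 N}{359}$)
$X{\left(R,M \right)} = M R$
$X{\left(22,s{\left(-4,5 \right)} \right)} + 37 \left(-154\right) = \frac{4}{359} \cdot 5 \cdot 22 + 37 \left(-154\right) = \frac{20}{359} \cdot 22 - 5698 = \frac{440}{359} - 5698 = - \frac{2045142}{359}$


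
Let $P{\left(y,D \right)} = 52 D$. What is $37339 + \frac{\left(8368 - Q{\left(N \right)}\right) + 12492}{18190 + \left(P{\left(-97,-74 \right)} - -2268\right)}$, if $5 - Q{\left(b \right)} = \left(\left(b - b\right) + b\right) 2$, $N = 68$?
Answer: $\frac{620221781}{16610} \approx 37340.0$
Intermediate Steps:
$Q{\left(b \right)} = 5 - 2 b$ ($Q{\left(b \right)} = 5 - \left(\left(b - b\right) + b\right) 2 = 5 - \left(0 + b\right) 2 = 5 - b 2 = 5 - 2 b$)
$37339 + \frac{\left(8368 - Q{\left(N \right)}\right) + 12492}{18190 + \left(P{\left(-97,-74 \right)} - -2268\right)} = 37339 + \frac{\left(8368 - \left(5 - 136\right)\right) + 12492}{18190 + \left(52 \left(-74\right) - -2268\right)} = 37339 + \frac{\left(8368 - \left(5 - 136\right)\right) + 12492}{18190 + \left(-3848 + 2268\right)} = 37339 + \frac{\left(8368 - -131\right) + 12492}{18190 - 1580} = 37339 + \frac{\left(8368 + 131\right) + 12492}{16610} = 37339 + \left(8499 + 12492\right) \frac{1}{16610} = 37339 + 20991 \cdot \frac{1}{16610} = 37339 + \frac{20991}{16610} = \frac{620221781}{16610}$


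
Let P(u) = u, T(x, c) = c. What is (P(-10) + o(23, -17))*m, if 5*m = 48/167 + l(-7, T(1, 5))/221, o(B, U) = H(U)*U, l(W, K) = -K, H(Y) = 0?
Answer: -19546/36907 ≈ -0.52960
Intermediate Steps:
o(B, U) = 0 (o(B, U) = 0*U = 0)
m = 9773/184535 (m = (48/167 - 1*5/221)/5 = (48*(1/167) - 5*1/221)/5 = (48/167 - 5/221)/5 = (⅕)*(9773/36907) = 9773/184535 ≈ 0.052960)
(P(-10) + o(23, -17))*m = (-10 + 0)*(9773/184535) = -10*9773/184535 = -19546/36907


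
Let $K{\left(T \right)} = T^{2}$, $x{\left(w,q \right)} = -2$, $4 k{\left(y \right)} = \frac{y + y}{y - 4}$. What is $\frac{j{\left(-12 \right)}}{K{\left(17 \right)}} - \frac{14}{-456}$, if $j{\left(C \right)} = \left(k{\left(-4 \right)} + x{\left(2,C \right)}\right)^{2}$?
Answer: $\frac{10885}{263568} \approx 0.041299$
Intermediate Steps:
$k{\left(y \right)} = \frac{y}{2 \left(-4 + y\right)}$ ($k{\left(y \right)} = \frac{\left(y + y\right) \frac{1}{y - 4}}{4} = \frac{2 y \frac{1}{-4 + y}}{4} = \frac{y}{2 \left(-4 + y\right)}$)
$j{\left(C \right)} = \frac{49}{16}$ ($j{\left(C \right)} = \left(\frac{1}{2} \left(-4\right) \frac{1}{-4 - 4} - 2\right)^{2} = \left(\frac{1}{2} \left(-4\right) \frac{1}{-8} - 2\right)^{2} = \left(\frac{1}{2} \left(-4\right) \left(- \frac{1}{8}\right) - 2\right)^{2} = \left(\frac{1}{4} - 2\right)^{2} = \left(- \frac{7}{4}\right)^{2} = \frac{49}{16}$)
$\frac{j{\left(-12 \right)}}{K{\left(17 \right)}} - \frac{14}{-456} = \frac{49}{16 \cdot 17^{2}} - \frac{14}{-456} = \frac{49}{16 \cdot 289} - - \frac{7}{228} = \frac{49}{16} \cdot \frac{1}{289} + \frac{7}{228} = \frac{49}{4624} + \frac{7}{228} = \frac{10885}{263568}$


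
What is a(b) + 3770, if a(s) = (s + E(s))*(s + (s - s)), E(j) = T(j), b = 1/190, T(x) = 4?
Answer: 136097761/36100 ≈ 3770.0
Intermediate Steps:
b = 1/190 ≈ 0.0052632
E(j) = 4
a(s) = s*(4 + s) (a(s) = (s + 4)*(s + (s - s)) = (4 + s)*(s + 0) = (4 + s)*s = s*(4 + s))
a(b) + 3770 = (4 + 1/190)/190 + 3770 = (1/190)*(761/190) + 3770 = 761/36100 + 3770 = 136097761/36100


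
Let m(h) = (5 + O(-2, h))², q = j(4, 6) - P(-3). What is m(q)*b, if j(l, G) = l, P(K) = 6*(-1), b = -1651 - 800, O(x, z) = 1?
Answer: -88236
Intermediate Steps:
b = -2451
P(K) = -6
q = 10 (q = 4 - 1*(-6) = 4 + 6 = 10)
m(h) = 36 (m(h) = (5 + 1)² = 6² = 36)
m(q)*b = 36*(-2451) = -88236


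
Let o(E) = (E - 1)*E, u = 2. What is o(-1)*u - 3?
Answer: 1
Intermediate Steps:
o(E) = E*(-1 + E) (o(E) = (-1 + E)*E = E*(-1 + E))
o(-1)*u - 3 = -(-1 - 1)*2 - 3 = -1*(-2)*2 - 3 = 2*2 - 3 = 4 - 3 = 1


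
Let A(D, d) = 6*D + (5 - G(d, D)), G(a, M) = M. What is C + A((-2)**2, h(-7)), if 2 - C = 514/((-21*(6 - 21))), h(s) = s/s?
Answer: 7991/315 ≈ 25.368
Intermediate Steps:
h(s) = 1
C = 116/315 (C = 2 - 514/((-21*(6 - 21))) = 2 - 514/((-21*(-15))) = 2 - 514/315 = 116/315 ≈ 0.36825)
A(D, d) = 5 + 5*D (A(D, d) = 6*D + (5 - D) = 5 + 5*D)
C + A((-2)**2, h(-7)) = 116/315 + (5 + 5*(-2)**2) = 116/315 + (5 + 5*4) = 116/315 + (5 + 20) = 116/315 + 25 = 7991/315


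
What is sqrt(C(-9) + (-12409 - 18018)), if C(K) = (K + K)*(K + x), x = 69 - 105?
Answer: I*sqrt(29617) ≈ 172.1*I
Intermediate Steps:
x = -36
C(K) = 2*K*(-36 + K) (C(K) = (K + K)*(K - 36) = (2*K)*(-36 + K) = 2*K*(-36 + K))
sqrt(C(-9) + (-12409 - 18018)) = sqrt(2*(-9)*(-36 - 9) + (-12409 - 18018)) = sqrt(2*(-9)*(-45) - 30427) = sqrt(810 - 30427) = sqrt(-29617) = I*sqrt(29617)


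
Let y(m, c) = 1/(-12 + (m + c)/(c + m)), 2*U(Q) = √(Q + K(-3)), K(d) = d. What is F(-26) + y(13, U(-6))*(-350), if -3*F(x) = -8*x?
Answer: -1238/33 ≈ -37.515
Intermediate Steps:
F(x) = 8*x/3 (F(x) = -(-8)*x/3 = 8*x/3)
U(Q) = √(-3 + Q)/2 (U(Q) = √(Q - 3)/2 = √(-3 + Q)/2)
y(m, c) = -1/11 (y(m, c) = 1/(-12 + (c + m)/(c + m)) = 1/(-12 + 1) = 1/(-11) = -1/11)
F(-26) + y(13, U(-6))*(-350) = (8/3)*(-26) - 1/11*(-350) = -208/3 + 350/11 = -1238/33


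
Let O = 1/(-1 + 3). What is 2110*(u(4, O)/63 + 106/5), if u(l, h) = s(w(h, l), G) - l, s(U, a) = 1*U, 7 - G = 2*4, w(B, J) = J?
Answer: 44732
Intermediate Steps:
G = -1 (G = 7 - 2*4 = 7 - 1*8 = 7 - 8 = -1)
s(U, a) = U
O = ½ (O = 1/2 = ½ ≈ 0.50000)
u(l, h) = 0 (u(l, h) = l - l = 0)
2110*(u(4, O)/63 + 106/5) = 2110*(0/63 + 106/5) = 2110*(0*(1/63) + 106*(⅕)) = 2110*(0 + 106/5) = 2110*(106/5) = 44732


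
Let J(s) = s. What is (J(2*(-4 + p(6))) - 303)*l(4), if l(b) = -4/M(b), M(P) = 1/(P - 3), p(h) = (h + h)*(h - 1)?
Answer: 764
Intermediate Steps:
p(h) = 2*h*(-1 + h) (p(h) = (2*h)*(-1 + h) = 2*h*(-1 + h))
M(P) = 1/(-3 + P)
l(b) = 12 - 4*b (l(b) = -(-12 + 4*b) = -4*(-3 + b) = 12 - 4*b)
(J(2*(-4 + p(6))) - 303)*l(4) = (2*(-4 + 2*6*(-1 + 6)) - 303)*(12 - 4*4) = (2*(-4 + 2*6*5) - 303)*(12 - 16) = (2*(-4 + 60) - 303)*(-4) = (2*56 - 303)*(-4) = (112 - 303)*(-4) = -191*(-4) = 764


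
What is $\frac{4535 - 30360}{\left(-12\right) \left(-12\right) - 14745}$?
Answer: $\frac{25825}{14601} \approx 1.7687$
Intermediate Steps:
$\frac{4535 - 30360}{\left(-12\right) \left(-12\right) - 14745} = - \frac{25825}{144 - 14745} = - \frac{25825}{-14601} = \left(-25825\right) \left(- \frac{1}{14601}\right) = \frac{25825}{14601}$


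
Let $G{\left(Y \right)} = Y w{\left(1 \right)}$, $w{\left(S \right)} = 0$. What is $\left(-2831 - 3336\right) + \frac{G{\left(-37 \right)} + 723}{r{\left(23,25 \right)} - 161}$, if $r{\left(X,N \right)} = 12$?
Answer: $- \frac{919606}{149} \approx -6171.9$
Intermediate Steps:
$G{\left(Y \right)} = 0$ ($G{\left(Y \right)} = Y 0 = 0$)
$\left(-2831 - 3336\right) + \frac{G{\left(-37 \right)} + 723}{r{\left(23,25 \right)} - 161} = \left(-2831 - 3336\right) + \frac{0 + 723}{12 - 161} = -6167 + \frac{723}{-149} = -6167 + 723 \left(- \frac{1}{149}\right) = -6167 - \frac{723}{149} = - \frac{919606}{149}$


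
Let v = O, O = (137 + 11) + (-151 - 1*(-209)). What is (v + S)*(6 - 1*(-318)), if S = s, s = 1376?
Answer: 512568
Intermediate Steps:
S = 1376
O = 206 (O = 148 + (-151 + 209) = 148 + 58 = 206)
v = 206
(v + S)*(6 - 1*(-318)) = (206 + 1376)*(6 - 1*(-318)) = 1582*(6 + 318) = 1582*324 = 512568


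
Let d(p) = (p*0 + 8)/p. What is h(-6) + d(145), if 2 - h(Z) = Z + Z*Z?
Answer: -4052/145 ≈ -27.945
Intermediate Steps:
h(Z) = 2 - Z - Z**2 (h(Z) = 2 - (Z + Z*Z) = 2 - (Z + Z**2) = 2 + (-Z - Z**2) = 2 - Z - Z**2)
d(p) = 8/p (d(p) = (0 + 8)/p = 8/p)
h(-6) + d(145) = (2 - 1*(-6) - 1*(-6)**2) + 8/145 = (2 + 6 - 1*36) + 8*(1/145) = (2 + 6 - 36) + 8/145 = -28 + 8/145 = -4052/145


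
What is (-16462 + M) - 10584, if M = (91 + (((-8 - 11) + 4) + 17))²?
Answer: -18397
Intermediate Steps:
M = 8649 (M = (91 + ((-19 + 4) + 17))² = (91 + (-15 + 17))² = (91 + 2)² = 93² = 8649)
(-16462 + M) - 10584 = (-16462 + 8649) - 10584 = -7813 - 10584 = -18397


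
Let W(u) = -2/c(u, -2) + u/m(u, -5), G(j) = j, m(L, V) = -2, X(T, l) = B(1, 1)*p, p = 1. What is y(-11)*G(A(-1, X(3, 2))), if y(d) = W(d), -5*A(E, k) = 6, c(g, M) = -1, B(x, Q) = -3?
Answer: -9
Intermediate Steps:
X(T, l) = -3 (X(T, l) = -3*1 = -3)
A(E, k) = -6/5 (A(E, k) = -1/5*6 = -6/5)
W(u) = 2 - u/2 (W(u) = -2/(-1) + u/(-2) = -2*(-1) + u*(-1/2) = 2 - u/2)
y(d) = 2 - d/2
y(-11)*G(A(-1, X(3, 2))) = (2 - 1/2*(-11))*(-6/5) = (2 + 11/2)*(-6/5) = (15/2)*(-6/5) = -9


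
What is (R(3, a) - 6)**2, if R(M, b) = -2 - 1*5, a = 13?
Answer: 169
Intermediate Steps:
R(M, b) = -7 (R(M, b) = -2 - 5 = -7)
(R(3, a) - 6)**2 = (-7 - 6)**2 = (-13)**2 = 169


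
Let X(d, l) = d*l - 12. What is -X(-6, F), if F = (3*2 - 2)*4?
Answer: 108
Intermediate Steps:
F = 16 (F = (6 - 2)*4 = 4*4 = 16)
X(d, l) = -12 + d*l
-X(-6, F) = -(-12 - 6*16) = -(-12 - 96) = -1*(-108) = 108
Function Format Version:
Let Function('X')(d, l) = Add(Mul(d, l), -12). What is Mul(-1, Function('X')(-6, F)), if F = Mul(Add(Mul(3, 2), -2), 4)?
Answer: 108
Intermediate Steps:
F = 16 (F = Mul(Add(6, -2), 4) = Mul(4, 4) = 16)
Function('X')(d, l) = Add(-12, Mul(d, l))
Mul(-1, Function('X')(-6, F)) = Mul(-1, Add(-12, Mul(-6, 16))) = Mul(-1, Add(-12, -96)) = Mul(-1, -108) = 108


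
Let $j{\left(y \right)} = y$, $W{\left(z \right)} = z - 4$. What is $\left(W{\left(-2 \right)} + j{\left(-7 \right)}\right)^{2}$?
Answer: $169$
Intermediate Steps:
$W{\left(z \right)} = -4 + z$ ($W{\left(z \right)} = z - 4 = -4 + z$)
$\left(W{\left(-2 \right)} + j{\left(-7 \right)}\right)^{2} = \left(\left(-4 - 2\right) - 7\right)^{2} = \left(-6 - 7\right)^{2} = \left(-13\right)^{2} = 169$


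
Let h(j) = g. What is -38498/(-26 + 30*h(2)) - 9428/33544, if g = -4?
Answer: 161250053/612178 ≈ 263.40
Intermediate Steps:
h(j) = -4
-38498/(-26 + 30*h(2)) - 9428/33544 = -38498/(-26 + 30*(-4)) - 9428/33544 = -38498/(-26 - 120) - 9428*1/33544 = -38498/(-146) - 2357/8386 = -38498*(-1/146) - 2357/8386 = 19249/73 - 2357/8386 = 161250053/612178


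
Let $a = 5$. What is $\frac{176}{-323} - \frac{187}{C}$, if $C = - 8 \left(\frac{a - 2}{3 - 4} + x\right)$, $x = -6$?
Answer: $- \frac{73073}{23256} \approx -3.1421$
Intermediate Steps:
$C = 72$ ($C = - 8 \left(\frac{5 - 2}{3 - 4} - 6\right) = - 8 \left(\frac{3}{-1} - 6\right) = - 8 \left(3 \left(-1\right) - 6\right) = - 8 \left(-3 - 6\right) = \left(-8\right) \left(-9\right) = 72$)
$\frac{176}{-323} - \frac{187}{C} = \frac{176}{-323} - \frac{187}{72} = 176 \left(- \frac{1}{323}\right) - \frac{187}{72} = - \frac{176}{323} - \frac{187}{72} = - \frac{73073}{23256}$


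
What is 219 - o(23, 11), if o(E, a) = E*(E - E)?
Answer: 219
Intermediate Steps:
o(E, a) = 0 (o(E, a) = E*0 = 0)
219 - o(23, 11) = 219 - 1*0 = 219 + 0 = 219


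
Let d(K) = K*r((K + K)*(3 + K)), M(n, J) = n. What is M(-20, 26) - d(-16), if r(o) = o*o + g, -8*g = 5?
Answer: 2768866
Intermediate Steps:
g = -5/8 (g = -⅛*5 = -5/8 ≈ -0.62500)
r(o) = -5/8 + o² (r(o) = o*o - 5/8 = o² - 5/8 = -5/8 + o²)
d(K) = K*(-5/8 + 4*K²*(3 + K)²) (d(K) = K*(-5/8 + ((K + K)*(3 + K))²) = K*(-5/8 + ((2*K)*(3 + K))²) = K*(-5/8 + (2*K*(3 + K))²) = K*(-5/8 + 4*K²*(3 + K)²))
M(-20, 26) - d(-16) = -20 - (-16)*(-5 + 32*(-16)²*(3 - 16)²)/8 = -20 - (-16)*(-5 + 32*256*(-13)²)/8 = -20 - (-16)*(-5 + 32*256*169)/8 = -20 - (-16)*(-5 + 1384448)/8 = -20 - (-16)*1384443/8 = -20 - 1*(-2768886) = -20 + 2768886 = 2768866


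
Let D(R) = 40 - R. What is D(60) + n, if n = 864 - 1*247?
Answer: 597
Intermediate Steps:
n = 617 (n = 864 - 247 = 617)
D(60) + n = (40 - 1*60) + 617 = (40 - 60) + 617 = -20 + 617 = 597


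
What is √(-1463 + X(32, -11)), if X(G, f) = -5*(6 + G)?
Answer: I*√1653 ≈ 40.657*I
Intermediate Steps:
X(G, f) = -30 - 5*G
√(-1463 + X(32, -11)) = √(-1463 + (-30 - 5*32)) = √(-1463 + (-30 - 160)) = √(-1463 - 190) = √(-1653) = I*√1653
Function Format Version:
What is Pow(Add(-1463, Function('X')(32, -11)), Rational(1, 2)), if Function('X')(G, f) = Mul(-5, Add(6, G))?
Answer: Mul(I, Pow(1653, Rational(1, 2))) ≈ Mul(40.657, I)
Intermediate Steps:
Function('X')(G, f) = Add(-30, Mul(-5, G))
Pow(Add(-1463, Function('X')(32, -11)), Rational(1, 2)) = Pow(Add(-1463, Add(-30, Mul(-5, 32))), Rational(1, 2)) = Pow(Add(-1463, Add(-30, -160)), Rational(1, 2)) = Pow(Add(-1463, -190), Rational(1, 2)) = Pow(-1653, Rational(1, 2)) = Mul(I, Pow(1653, Rational(1, 2)))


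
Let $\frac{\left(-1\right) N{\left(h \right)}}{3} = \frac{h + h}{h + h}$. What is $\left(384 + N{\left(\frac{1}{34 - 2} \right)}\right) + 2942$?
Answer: $3323$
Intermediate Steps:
$N{\left(h \right)} = -3$ ($N{\left(h \right)} = - 3 \frac{h + h}{h + h} = - 3 \frac{2 h}{2 h} = - 3 \cdot 2 h \frac{1}{2 h} = \left(-3\right) 1 = -3$)
$\left(384 + N{\left(\frac{1}{34 - 2} \right)}\right) + 2942 = \left(384 - 3\right) + 2942 = 381 + 2942 = 3323$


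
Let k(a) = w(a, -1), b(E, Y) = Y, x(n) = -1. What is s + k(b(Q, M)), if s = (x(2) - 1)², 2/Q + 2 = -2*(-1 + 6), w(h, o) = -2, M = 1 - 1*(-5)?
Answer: 2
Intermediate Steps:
M = 6 (M = 1 + 5 = 6)
Q = -⅙ (Q = 2/(-2 - 2*(-1 + 6)) = 2/(-2 - 2*5) = 2/(-2 - 10) = 2/(-12) = 2*(-1/12) = -⅙ ≈ -0.16667)
k(a) = -2
s = 4 (s = (-1 - 1)² = (-2)² = 4)
s + k(b(Q, M)) = 4 - 2 = 2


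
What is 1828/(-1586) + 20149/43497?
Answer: -23778101/34493121 ≈ -0.68936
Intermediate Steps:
1828/(-1586) + 20149/43497 = 1828*(-1/1586) + 20149*(1/43497) = -914/793 + 20149/43497 = -23778101/34493121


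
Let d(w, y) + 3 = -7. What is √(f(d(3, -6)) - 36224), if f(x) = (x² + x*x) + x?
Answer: I*√36034 ≈ 189.83*I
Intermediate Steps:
d(w, y) = -10 (d(w, y) = -3 - 7 = -10)
f(x) = x + 2*x² (f(x) = (x² + x²) + x = 2*x² + x = x + 2*x²)
√(f(d(3, -6)) - 36224) = √(-10*(1 + 2*(-10)) - 36224) = √(-10*(1 - 20) - 36224) = √(-10*(-19) - 36224) = √(190 - 36224) = √(-36034) = I*√36034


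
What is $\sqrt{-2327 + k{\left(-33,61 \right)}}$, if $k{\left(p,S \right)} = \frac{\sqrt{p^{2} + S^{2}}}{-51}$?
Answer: $\frac{\sqrt{-6052527 - 51 \sqrt{4810}}}{51} \approx 48.253 i$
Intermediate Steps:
$k{\left(p,S \right)} = - \frac{\sqrt{S^{2} + p^{2}}}{51}$ ($k{\left(p,S \right)} = \sqrt{S^{2} + p^{2}} \left(- \frac{1}{51}\right) = - \frac{\sqrt{S^{2} + p^{2}}}{51}$)
$\sqrt{-2327 + k{\left(-33,61 \right)}} = \sqrt{-2327 - \frac{\sqrt{61^{2} + \left(-33\right)^{2}}}{51}} = \sqrt{-2327 - \frac{\sqrt{3721 + 1089}}{51}} = \sqrt{-2327 - \frac{\sqrt{4810}}{51}}$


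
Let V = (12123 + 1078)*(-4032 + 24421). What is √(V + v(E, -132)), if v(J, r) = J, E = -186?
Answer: √269155003 ≈ 16406.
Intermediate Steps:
V = 269155189 (V = 13201*20389 = 269155189)
√(V + v(E, -132)) = √(269155189 - 186) = √269155003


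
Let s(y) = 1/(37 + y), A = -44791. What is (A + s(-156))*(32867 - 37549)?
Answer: 24955668660/119 ≈ 2.0971e+8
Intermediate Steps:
(A + s(-156))*(32867 - 37549) = (-44791 + 1/(37 - 156))*(32867 - 37549) = (-44791 + 1/(-119))*(-4682) = (-44791 - 1/119)*(-4682) = -5330130/119*(-4682) = 24955668660/119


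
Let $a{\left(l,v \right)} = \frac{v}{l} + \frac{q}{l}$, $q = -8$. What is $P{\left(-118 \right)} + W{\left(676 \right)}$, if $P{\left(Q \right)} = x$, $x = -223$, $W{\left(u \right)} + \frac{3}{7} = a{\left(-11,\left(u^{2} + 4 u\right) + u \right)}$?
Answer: $- \frac{3239640}{77} \approx -42073.0$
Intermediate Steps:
$a{\left(l,v \right)} = - \frac{8}{l} + \frac{v}{l}$ ($a{\left(l,v \right)} = \frac{v}{l} - \frac{8}{l} = - \frac{8}{l} + \frac{v}{l}$)
$W{\left(u \right)} = \frac{23}{77} - \frac{5 u}{11} - \frac{u^{2}}{11}$ ($W{\left(u \right)} = - \frac{3}{7} + \frac{-8 + \left(\left(u^{2} + 4 u\right) + u\right)}{-11} = - \frac{3}{7} - \frac{-8 + \left(u^{2} + 5 u\right)}{11} = - \frac{3}{7} - \frac{-8 + u^{2} + 5 u}{11} = - \frac{3}{7} - \left(- \frac{8}{11} + \frac{u^{2}}{11} + \frac{5 u}{11}\right) = \frac{23}{77} - \frac{5 u}{11} - \frac{u^{2}}{11}$)
$P{\left(Q \right)} = -223$
$P{\left(-118 \right)} + W{\left(676 \right)} = -223 + \left(\frac{23}{77} - \frac{676 \left(5 + 676\right)}{11}\right) = -223 + \left(\frac{23}{77} - \frac{676}{11} \cdot 681\right) = -223 + \left(\frac{23}{77} - \frac{460356}{11}\right) = -223 - \frac{3222469}{77} = - \frac{3239640}{77}$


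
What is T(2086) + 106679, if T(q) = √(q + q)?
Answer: 106679 + 2*√1043 ≈ 1.0674e+5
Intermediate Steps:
T(q) = √2*√q (T(q) = √(2*q) = √2*√q)
T(2086) + 106679 = √2*√2086 + 106679 = 2*√1043 + 106679 = 106679 + 2*√1043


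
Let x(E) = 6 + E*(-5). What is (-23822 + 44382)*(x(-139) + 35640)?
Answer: 747170960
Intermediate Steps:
x(E) = 6 - 5*E
(-23822 + 44382)*(x(-139) + 35640) = (-23822 + 44382)*((6 - 5*(-139)) + 35640) = 20560*((6 + 695) + 35640) = 20560*(701 + 35640) = 20560*36341 = 747170960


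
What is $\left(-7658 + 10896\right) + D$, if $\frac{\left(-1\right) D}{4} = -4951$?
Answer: $23042$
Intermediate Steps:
$D = 19804$ ($D = \left(-4\right) \left(-4951\right) = 19804$)
$\left(-7658 + 10896\right) + D = \left(-7658 + 10896\right) + 19804 = 3238 + 19804 = 23042$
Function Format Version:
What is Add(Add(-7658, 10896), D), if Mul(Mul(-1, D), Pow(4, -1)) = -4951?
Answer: 23042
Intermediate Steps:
D = 19804 (D = Mul(-4, -4951) = 19804)
Add(Add(-7658, 10896), D) = Add(Add(-7658, 10896), 19804) = Add(3238, 19804) = 23042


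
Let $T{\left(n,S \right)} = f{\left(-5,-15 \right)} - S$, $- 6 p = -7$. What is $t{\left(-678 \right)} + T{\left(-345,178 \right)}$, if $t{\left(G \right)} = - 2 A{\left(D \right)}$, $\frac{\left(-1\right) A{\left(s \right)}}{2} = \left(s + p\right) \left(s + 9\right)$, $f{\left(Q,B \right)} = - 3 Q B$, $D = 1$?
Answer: $- \frac{949}{3} \approx -316.33$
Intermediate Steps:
$p = \frac{7}{6}$ ($p = \left(- \frac{1}{6}\right) \left(-7\right) = \frac{7}{6} \approx 1.1667$)
$f{\left(Q,B \right)} = - 3 B Q$
$T{\left(n,S \right)} = -225 - S$ ($T{\left(n,S \right)} = \left(-3\right) \left(-15\right) \left(-5\right) - S = -225 - S$)
$A{\left(s \right)} = - 2 \left(9 + s\right) \left(\frac{7}{6} + s\right)$ ($A{\left(s \right)} = - 2 \left(s + \frac{7}{6}\right) \left(s + 9\right) = - 2 \left(\frac{7}{6} + s\right) \left(9 + s\right) = - 2 \left(9 + s\right) \left(\frac{7}{6} + s\right)$)
$t{\left(G \right)} = \frac{260}{3}$ ($t{\left(G \right)} = - 2 \left(-21 - 2 \cdot 1^{2} - \frac{61}{3}\right) = - 2 \left(-21 - 2 - \frac{61}{3}\right) = \left(-2\right) \left(- \frac{130}{3}\right) = \frac{260}{3}$)
$t{\left(-678 \right)} + T{\left(-345,178 \right)} = \frac{260}{3} - 403 = - \frac{949}{3}$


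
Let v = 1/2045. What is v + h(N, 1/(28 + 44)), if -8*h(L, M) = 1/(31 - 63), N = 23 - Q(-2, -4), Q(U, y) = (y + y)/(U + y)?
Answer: 2301/523520 ≈ 0.0043952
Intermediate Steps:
Q(U, y) = 2*y/(U + y) (Q(U, y) = (2*y)/(U + y) = 2*y/(U + y))
N = 65/3 (N = 23 - 2*(-4)/(-2 - 4) = 23 - 2*(-4)/(-6) = 23 - 2*(-4)*(-1)/6 = 23 - 1*4/3 = 23 - 4/3 = 65/3 ≈ 21.667)
v = 1/2045 ≈ 0.00048900
h(L, M) = 1/256 (h(L, M) = -1/(8*(31 - 63)) = -⅛/(-32) = -⅛*(-1/32) = 1/256)
v + h(N, 1/(28 + 44)) = 1/2045 + 1/256 = 2301/523520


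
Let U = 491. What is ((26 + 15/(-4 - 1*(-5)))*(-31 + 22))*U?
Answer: -181179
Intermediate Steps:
((26 + 15/(-4 - 1*(-5)))*(-31 + 22))*U = ((26 + 15/(-4 - 1*(-5)))*(-31 + 22))*491 = ((26 + 15/(-4 + 5))*(-9))*491 = ((26 + 15/1)*(-9))*491 = ((26 + 15*1)*(-9))*491 = ((26 + 15)*(-9))*491 = (41*(-9))*491 = -369*491 = -181179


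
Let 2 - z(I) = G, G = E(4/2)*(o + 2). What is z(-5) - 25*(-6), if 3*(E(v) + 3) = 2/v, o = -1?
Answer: 464/3 ≈ 154.67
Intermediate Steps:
E(v) = -3 + 2/(3*v) (E(v) = -3 + (2/v)/3 = -3 + 2/(3*v))
G = -8/3 (G = (-3 + 2/(3*((4/2))))*(-1 + 2) = (-3 + 2/(3*((4*(1/2)))))*1 = (-3 + (2/3)/2)*1 = (-3 + (2/3)*(1/2))*1 = (-3 + 1/3)*1 = -8/3*1 = -8/3 ≈ -2.6667)
z(I) = 14/3 (z(I) = 2 - 1*(-8/3) = 2 + 8/3 = 14/3)
z(-5) - 25*(-6) = 14/3 - 25*(-6) = 14/3 + 150 = 464/3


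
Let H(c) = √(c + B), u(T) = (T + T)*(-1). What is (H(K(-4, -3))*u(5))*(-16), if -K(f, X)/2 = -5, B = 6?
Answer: 640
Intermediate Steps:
K(f, X) = 10 (K(f, X) = -2*(-5) = 10)
u(T) = -2*T (u(T) = (2*T)*(-1) = -2*T)
H(c) = √(6 + c) (H(c) = √(c + 6) = √(6 + c))
(H(K(-4, -3))*u(5))*(-16) = (√(6 + 10)*(-2*5))*(-16) = (√16*(-10))*(-16) = (4*(-10))*(-16) = -40*(-16) = 640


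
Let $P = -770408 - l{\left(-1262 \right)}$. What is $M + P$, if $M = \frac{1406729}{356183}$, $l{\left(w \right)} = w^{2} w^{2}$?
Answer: $- \frac{903463764855506623}{356183} \approx -2.5365 \cdot 10^{12}$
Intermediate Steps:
$l{\left(w \right)} = w^{4}$
$M = \frac{1406729}{356183}$ ($M = 1406729 \cdot \frac{1}{356183} = \frac{1406729}{356183} \approx 3.9495$)
$P = -2536515681144$ ($P = -770408 - \left(-1262\right)^{4} = -770408 - 2536514910736 = -2536515681144$)
$M + P = \frac{1406729}{356183} - 2536515681144 = - \frac{903463764855506623}{356183}$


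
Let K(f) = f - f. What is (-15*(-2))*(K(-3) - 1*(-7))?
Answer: 210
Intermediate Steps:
K(f) = 0
(-15*(-2))*(K(-3) - 1*(-7)) = (-15*(-2))*(0 - 1*(-7)) = 30*(0 + 7) = 30*7 = 210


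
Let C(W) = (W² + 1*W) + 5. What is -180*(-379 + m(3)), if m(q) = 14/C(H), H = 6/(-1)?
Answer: 68148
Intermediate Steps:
H = -6 (H = 6*(-1) = -6)
C(W) = 5 + W + W² (C(W) = (W² + W) + 5 = (W + W²) + 5 = 5 + W + W²)
m(q) = ⅖ (m(q) = 14/(5 - 6 + (-6)²) = 14/(5 - 6 + 36) = 14/35 = 14*(1/35) = ⅖)
-180*(-379 + m(3)) = -180*(-379 + ⅖) = -180*(-1893/5) = 68148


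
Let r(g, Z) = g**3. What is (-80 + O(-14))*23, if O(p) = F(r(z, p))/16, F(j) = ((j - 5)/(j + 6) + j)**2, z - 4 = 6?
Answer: 23293101050735/16192576 ≈ 1.4385e+6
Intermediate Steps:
z = 10 (z = 4 + 6 = 10)
F(j) = (j + (-5 + j)/(6 + j))**2 (F(j) = ((-5 + j)/(6 + j) + j)**2 = (j + (-5 + j)/(6 + j))**2)
O(p) = 1014038930025/16192576 (O(p) = ((-5 + (10**3)**2 + 7*10**3)**2/(6 + 10**3)**2)/16 = ((-5 + 1000**2 + 7*1000)**2/(6 + 1000)**2)*(1/16) = ((-5 + 1000000 + 7000)**2/1006**2)*(1/16) = ((1/1012036)*1006995**2)*(1/16) = ((1/1012036)*1014038930025)*(1/16) = (1014038930025/1012036)*(1/16) = 1014038930025/16192576)
(-80 + O(-14))*23 = (-80 + 1014038930025/16192576)*23 = (1012743523945/16192576)*23 = 23293101050735/16192576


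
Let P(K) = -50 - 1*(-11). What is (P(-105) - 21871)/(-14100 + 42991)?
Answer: -21910/28891 ≈ -0.75837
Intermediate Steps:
P(K) = -39 (P(K) = -50 + 11 = -39)
(P(-105) - 21871)/(-14100 + 42991) = (-39 - 21871)/(-14100 + 42991) = -21910/28891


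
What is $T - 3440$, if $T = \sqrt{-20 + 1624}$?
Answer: $-3440 + 2 \sqrt{401} \approx -3399.9$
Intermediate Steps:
$T = 2 \sqrt{401}$ ($T = \sqrt{1604} = 2 \sqrt{401} \approx 40.05$)
$T - 3440 = 2 \sqrt{401} - 3440 = -3440 + 2 \sqrt{401}$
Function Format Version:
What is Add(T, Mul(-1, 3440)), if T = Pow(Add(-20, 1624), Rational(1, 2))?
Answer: Add(-3440, Mul(2, Pow(401, Rational(1, 2)))) ≈ -3399.9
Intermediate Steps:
T = Mul(2, Pow(401, Rational(1, 2))) (T = Pow(1604, Rational(1, 2)) = Mul(2, Pow(401, Rational(1, 2))) ≈ 40.050)
Add(T, Mul(-1, 3440)) = Add(Mul(2, Pow(401, Rational(1, 2))), Mul(-1, 3440)) = Add(Mul(2, Pow(401, Rational(1, 2))), -3440) = Add(-3440, Mul(2, Pow(401, Rational(1, 2))))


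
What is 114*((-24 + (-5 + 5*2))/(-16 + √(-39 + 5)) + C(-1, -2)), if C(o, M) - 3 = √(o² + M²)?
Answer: 66918/145 + 114*√5 + 1083*I*√34/145 ≈ 716.42 + 43.551*I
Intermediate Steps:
C(o, M) = 3 + √(M² + o²) (C(o, M) = 3 + √(o² + M²) = 3 + √(M² + o²))
114*((-24 + (-5 + 5*2))/(-16 + √(-39 + 5)) + C(-1, -2)) = 114*((-24 + (-5 + 5*2))/(-16 + √(-39 + 5)) + (3 + √((-2)² + (-1)²))) = 114*((-24 + (-5 + 10))/(-16 + √(-34)) + (3 + √(4 + 1))) = 114*((-24 + 5)/(-16 + I*√34) + (3 + √5)) = 114*(-19/(-16 + I*√34) + (3 + √5)) = 114*(3 + √5 - 19/(-16 + I*√34)) = 342 - 2166/(-16 + I*√34) + 114*√5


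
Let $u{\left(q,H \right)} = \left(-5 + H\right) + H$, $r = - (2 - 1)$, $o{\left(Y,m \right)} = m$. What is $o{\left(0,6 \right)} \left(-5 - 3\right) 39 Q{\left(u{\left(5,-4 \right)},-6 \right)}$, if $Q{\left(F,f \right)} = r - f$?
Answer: $-9360$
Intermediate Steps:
$r = -1$ ($r = \left(-1\right) 1 = -1$)
$u{\left(q,H \right)} = -5 + 2 H$
$Q{\left(F,f \right)} = -1 - f$
$o{\left(0,6 \right)} \left(-5 - 3\right) 39 Q{\left(u{\left(5,-4 \right)},-6 \right)} = 6 \left(-5 - 3\right) 39 \left(-1 - -6\right) = 6 \left(-8\right) 39 \left(-1 + 6\right) = \left(-48\right) 39 \cdot 5 = \left(-1872\right) 5 = -9360$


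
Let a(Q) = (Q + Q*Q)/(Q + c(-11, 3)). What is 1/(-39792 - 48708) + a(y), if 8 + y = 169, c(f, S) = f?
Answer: 15388379/88500 ≈ 173.88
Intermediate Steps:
y = 161 (y = -8 + 169 = 161)
a(Q) = (Q + Q²)/(-11 + Q) (a(Q) = (Q + Q*Q)/(Q - 11) = (Q + Q²)/(-11 + Q))
1/(-39792 - 48708) + a(y) = 1/(-39792 - 48708) + 161*(1 + 161)/(-11 + 161) = 1/(-88500) + 161*162/150 = -1/88500 + 161*(1/150)*162 = -1/88500 + 4347/25 = 15388379/88500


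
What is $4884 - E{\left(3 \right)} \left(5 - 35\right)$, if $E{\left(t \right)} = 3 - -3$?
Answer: $5064$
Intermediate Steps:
$E{\left(t \right)} = 6$ ($E{\left(t \right)} = 3 + 3 = 6$)
$4884 - E{\left(3 \right)} \left(5 - 35\right) = 4884 - 6 \left(5 - 35\right) = 4884 - 6 \left(-30\right) = 4884 - -180 = 4884 + 180 = 5064$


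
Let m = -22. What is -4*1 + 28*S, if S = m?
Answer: -620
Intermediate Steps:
S = -22
-4*1 + 28*S = -4*1 + 28*(-22) = -4 - 616 = -620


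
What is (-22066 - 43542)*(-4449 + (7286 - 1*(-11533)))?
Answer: -942786960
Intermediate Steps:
(-22066 - 43542)*(-4449 + (7286 - 1*(-11533))) = -65608*(-4449 + (7286 + 11533)) = -65608*(-4449 + 18819) = -65608*14370 = -942786960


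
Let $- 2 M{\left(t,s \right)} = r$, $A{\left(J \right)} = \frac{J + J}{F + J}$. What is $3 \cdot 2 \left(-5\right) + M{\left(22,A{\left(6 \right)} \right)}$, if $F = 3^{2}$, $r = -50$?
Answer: $-5$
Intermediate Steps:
$F = 9$
$A{\left(J \right)} = \frac{2 J}{9 + J}$ ($A{\left(J \right)} = \frac{J + J}{9 + J} = \frac{2 J}{9 + J}$)
$M{\left(t,s \right)} = 25$ ($M{\left(t,s \right)} = \left(- \frac{1}{2}\right) \left(-50\right) = 25$)
$3 \cdot 2 \left(-5\right) + M{\left(22,A{\left(6 \right)} \right)} = 3 \cdot 2 \left(-5\right) + 25 = 6 \left(-5\right) + 25 = -30 + 25 = -5$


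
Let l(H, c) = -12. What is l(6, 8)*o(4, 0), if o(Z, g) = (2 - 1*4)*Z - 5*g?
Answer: 96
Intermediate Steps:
o(Z, g) = -5*g - 2*Z (o(Z, g) = (2 - 4)*Z - 5*g = -2*Z - 5*g = -5*g - 2*Z)
l(6, 8)*o(4, 0) = -12*(-5*0 - 2*4) = -12*(0 - 8) = -12*(-8) = 96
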